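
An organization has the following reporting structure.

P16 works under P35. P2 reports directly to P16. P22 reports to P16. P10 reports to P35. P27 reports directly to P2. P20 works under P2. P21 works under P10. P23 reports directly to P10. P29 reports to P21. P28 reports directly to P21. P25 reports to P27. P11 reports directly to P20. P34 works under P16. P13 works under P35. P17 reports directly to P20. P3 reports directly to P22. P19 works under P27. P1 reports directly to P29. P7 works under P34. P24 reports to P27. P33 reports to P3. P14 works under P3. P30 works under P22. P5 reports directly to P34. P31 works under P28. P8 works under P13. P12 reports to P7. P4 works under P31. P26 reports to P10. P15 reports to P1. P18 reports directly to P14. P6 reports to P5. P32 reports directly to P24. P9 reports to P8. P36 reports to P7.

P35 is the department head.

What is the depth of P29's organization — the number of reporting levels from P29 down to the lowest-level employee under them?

2

The longest chain under P29 runs P29 → P1 → P15, which is 2 levels below P29.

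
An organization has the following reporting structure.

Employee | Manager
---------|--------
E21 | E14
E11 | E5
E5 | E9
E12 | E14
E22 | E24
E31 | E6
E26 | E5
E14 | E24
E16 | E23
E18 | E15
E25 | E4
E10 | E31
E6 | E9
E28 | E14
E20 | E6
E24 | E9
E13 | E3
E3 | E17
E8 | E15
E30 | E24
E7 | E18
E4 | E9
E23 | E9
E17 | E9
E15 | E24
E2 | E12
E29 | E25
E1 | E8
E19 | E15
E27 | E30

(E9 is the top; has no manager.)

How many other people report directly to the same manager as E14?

3

E14 reports to E24. E24's other direct reports are E15, E30, E22 — 3 peers.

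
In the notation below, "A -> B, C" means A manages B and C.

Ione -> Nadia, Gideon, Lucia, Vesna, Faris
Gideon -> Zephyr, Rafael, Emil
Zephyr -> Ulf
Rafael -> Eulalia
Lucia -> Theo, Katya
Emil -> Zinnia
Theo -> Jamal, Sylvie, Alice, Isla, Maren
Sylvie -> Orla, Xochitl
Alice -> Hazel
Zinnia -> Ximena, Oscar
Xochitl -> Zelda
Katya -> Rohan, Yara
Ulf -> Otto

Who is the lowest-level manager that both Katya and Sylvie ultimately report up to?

Lucia

Katya's chain of managers is Lucia, Ione. Sylvie's chain of managers is Theo, Lucia, Ione. The first manager that appears in both chains is Lucia.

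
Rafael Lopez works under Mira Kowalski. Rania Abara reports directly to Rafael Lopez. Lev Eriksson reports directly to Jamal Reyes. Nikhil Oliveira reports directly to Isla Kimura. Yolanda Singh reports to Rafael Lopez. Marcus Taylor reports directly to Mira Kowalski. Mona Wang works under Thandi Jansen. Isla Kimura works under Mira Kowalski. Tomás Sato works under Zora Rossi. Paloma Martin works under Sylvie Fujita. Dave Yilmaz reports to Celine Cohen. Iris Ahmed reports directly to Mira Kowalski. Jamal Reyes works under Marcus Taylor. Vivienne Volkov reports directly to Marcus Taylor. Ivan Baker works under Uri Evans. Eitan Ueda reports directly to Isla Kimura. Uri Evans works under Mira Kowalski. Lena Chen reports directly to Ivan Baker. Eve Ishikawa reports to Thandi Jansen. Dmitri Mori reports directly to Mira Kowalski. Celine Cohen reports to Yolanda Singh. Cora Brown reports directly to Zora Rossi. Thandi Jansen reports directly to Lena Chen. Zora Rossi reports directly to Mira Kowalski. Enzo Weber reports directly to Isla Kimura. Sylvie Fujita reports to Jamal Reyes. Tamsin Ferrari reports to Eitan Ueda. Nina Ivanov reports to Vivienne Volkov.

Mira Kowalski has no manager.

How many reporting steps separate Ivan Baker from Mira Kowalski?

2

Chain from Ivan Baker up to Mira Kowalski: Ivan Baker → Uri Evans → Mira Kowalski. That is 2 steps up, so Ivan Baker is 2 levels below Mira Kowalski.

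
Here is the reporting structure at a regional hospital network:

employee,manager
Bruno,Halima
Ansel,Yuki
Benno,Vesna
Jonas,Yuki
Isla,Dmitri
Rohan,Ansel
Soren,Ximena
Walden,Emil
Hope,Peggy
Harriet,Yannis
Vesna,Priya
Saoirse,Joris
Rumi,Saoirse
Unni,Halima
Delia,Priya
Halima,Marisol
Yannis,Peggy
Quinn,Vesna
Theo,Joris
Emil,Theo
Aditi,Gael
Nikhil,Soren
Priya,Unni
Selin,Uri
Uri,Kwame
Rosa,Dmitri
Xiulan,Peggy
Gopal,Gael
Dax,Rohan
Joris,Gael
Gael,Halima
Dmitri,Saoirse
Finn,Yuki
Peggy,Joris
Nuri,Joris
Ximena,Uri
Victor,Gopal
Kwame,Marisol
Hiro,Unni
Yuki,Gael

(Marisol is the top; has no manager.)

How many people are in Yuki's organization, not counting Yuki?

Yuki directly manages Ansel, Jonas, Finn. Under Ansel: Rohan, Dax (2). Jonas has no reports. Finn has no reports. So Yuki's organization is 3 direct reports plus everyone under them: 3 + 1 + 1 = 5.

5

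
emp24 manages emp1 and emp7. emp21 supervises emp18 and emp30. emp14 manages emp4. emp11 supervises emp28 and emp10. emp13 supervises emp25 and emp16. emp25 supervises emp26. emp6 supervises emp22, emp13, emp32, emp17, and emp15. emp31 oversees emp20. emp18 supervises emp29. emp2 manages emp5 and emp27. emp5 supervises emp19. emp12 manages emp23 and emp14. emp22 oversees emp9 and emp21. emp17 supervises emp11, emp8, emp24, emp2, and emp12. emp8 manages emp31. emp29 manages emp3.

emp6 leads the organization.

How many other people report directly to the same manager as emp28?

1

emp28 reports to emp11. emp11's other direct reports are emp10 — 1 peer.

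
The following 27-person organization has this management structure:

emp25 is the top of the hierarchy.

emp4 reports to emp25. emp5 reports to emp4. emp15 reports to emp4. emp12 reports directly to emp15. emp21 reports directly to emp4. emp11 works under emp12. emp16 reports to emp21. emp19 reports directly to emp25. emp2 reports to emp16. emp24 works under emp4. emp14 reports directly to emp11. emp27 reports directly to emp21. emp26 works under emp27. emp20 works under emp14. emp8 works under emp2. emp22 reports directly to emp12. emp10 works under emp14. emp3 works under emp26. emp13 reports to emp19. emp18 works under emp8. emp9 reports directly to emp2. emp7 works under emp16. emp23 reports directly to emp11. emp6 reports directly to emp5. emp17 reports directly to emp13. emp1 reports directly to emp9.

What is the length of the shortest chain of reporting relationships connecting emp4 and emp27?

2

emp27 is in emp4's organization: the chain from emp27 up to emp4 is emp27 → emp21 → emp4, which is 2 links.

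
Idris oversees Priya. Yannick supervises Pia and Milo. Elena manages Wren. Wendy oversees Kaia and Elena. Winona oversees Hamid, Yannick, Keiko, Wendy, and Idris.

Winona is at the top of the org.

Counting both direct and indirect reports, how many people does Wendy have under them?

3

Wendy directly manages Kaia, Elena. Kaia has no reports. Under Elena: Wren (1). So Wendy's organization is 2 direct reports plus everyone under them: 1 + 2 = 3.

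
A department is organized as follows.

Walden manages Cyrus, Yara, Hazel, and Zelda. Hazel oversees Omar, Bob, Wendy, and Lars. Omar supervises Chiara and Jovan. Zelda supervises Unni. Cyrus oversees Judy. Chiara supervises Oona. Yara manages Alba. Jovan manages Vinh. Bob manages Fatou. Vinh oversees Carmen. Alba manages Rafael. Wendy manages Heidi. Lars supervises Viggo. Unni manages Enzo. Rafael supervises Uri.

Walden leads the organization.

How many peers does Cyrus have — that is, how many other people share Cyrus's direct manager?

Cyrus reports to Walden. Walden's other direct reports are Hazel, Zelda, Yara — 3 peers.

3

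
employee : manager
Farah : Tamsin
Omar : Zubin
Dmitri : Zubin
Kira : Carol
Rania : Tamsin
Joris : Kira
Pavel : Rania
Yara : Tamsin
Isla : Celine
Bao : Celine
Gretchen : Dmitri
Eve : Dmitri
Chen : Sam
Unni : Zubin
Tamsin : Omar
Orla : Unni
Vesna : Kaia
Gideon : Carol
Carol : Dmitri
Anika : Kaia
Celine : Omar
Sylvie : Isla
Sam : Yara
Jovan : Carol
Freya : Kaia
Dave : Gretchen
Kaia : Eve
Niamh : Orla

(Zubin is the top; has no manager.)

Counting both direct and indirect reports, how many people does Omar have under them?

Omar directly manages Celine, Tamsin. Under Celine: Isla, Sylvie, Bao (3). Under Tamsin: Farah, Rania, Pavel, Yara, Sam, Chen (6). So Omar's organization is 2 direct reports plus everyone under them: 4 + 7 = 11.

11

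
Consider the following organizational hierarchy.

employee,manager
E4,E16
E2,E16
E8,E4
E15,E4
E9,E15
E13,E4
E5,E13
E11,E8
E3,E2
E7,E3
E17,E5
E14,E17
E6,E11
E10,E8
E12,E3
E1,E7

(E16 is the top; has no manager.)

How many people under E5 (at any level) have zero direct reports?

The only person in E5's organization with no one reporting to them is E14. That is 1.

1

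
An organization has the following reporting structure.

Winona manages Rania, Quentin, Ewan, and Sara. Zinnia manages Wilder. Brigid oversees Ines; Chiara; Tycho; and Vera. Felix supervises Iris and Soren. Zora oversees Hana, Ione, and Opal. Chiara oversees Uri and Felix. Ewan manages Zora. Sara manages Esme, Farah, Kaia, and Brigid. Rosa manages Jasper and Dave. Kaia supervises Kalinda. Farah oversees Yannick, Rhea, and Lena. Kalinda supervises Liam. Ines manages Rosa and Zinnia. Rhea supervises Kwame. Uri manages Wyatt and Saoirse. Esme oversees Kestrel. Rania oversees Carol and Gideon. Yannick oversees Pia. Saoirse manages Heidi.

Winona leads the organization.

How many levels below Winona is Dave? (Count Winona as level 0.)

5

Chain from Dave up to Winona: Dave → Rosa → Ines → Brigid → Sara → Winona. That is 5 steps up, so Dave is 5 levels below Winona.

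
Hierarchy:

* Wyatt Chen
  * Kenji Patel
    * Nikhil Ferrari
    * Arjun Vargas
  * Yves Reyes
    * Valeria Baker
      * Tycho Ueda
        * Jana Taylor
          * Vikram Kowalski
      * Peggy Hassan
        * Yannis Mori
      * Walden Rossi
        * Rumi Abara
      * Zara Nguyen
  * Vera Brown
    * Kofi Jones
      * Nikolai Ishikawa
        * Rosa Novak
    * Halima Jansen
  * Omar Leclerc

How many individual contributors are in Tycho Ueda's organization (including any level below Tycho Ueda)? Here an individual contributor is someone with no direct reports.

The only person in Tycho Ueda's organization with no one reporting to them is Vikram Kowalski. That is 1.

1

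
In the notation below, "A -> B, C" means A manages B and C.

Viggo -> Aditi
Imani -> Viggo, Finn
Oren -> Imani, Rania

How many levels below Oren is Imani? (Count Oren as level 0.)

Chain from Imani up to Oren: Imani → Oren. That is 1 step up, so Imani is 1 level below Oren.

1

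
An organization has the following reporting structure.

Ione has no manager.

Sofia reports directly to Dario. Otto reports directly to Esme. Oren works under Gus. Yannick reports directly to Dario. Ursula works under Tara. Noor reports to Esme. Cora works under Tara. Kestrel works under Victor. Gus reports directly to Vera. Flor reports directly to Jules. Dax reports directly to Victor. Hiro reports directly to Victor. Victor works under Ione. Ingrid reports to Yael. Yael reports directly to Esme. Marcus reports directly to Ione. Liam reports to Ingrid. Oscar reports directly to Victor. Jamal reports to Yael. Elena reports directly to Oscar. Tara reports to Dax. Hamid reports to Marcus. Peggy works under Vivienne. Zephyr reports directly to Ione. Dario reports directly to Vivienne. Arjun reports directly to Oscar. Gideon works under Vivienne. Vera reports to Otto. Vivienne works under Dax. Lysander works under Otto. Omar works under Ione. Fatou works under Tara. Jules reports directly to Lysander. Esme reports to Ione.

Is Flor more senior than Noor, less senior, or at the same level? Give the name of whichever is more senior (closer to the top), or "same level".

Noor

Flor is 5 levels below Ione; Noor is 2. Noor is higher.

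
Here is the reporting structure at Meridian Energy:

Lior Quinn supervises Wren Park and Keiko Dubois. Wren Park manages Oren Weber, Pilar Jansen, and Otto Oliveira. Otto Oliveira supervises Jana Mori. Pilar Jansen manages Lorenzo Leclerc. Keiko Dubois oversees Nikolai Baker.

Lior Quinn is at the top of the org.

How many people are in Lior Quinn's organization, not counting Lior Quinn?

Lior Quinn directly manages Wren Park, Keiko Dubois. Under Wren Park: Oren Weber, Pilar Jansen, Lorenzo Leclerc, Otto Oliveira, Jana Mori (5). Under Keiko Dubois: Nikolai Baker (1). So Lior Quinn's organization is 2 direct reports plus everyone under them: 6 + 2 = 8.

8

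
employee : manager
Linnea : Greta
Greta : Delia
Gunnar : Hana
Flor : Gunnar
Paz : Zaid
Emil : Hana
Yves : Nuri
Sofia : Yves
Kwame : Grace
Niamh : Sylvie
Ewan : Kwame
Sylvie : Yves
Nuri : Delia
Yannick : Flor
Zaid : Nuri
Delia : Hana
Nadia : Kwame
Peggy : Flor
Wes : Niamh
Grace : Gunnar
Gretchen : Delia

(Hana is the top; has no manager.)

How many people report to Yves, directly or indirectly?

4

Yves directly manages Sylvie, Sofia. Under Sylvie: Niamh, Wes (2). Sofia has no reports. So Yves's organization is 2 direct reports plus everyone under them: 3 + 1 = 4.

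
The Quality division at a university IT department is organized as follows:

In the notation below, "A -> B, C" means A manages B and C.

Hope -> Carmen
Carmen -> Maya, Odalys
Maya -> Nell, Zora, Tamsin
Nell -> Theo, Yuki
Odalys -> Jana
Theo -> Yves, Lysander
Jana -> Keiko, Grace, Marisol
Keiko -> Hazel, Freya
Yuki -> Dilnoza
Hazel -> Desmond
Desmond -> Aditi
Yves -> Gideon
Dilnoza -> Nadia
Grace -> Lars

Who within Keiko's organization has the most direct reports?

Keiko

Direct-report counts within Keiko's organization: Keiko has 2; Hazel has 1; Desmond has 1. The largest is 2, held by Keiko.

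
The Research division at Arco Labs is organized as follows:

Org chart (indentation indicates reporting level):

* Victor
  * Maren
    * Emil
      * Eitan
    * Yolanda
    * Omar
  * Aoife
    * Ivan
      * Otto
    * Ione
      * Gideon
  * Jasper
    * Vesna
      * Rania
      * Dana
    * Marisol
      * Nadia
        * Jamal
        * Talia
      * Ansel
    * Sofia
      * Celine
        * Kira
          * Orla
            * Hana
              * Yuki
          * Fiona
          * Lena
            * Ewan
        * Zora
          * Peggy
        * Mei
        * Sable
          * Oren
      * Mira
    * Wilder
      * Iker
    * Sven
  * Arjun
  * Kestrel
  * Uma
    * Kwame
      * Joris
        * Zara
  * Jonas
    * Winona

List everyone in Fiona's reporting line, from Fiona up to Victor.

Fiona reports to Kira. Kira reports to Celine. Celine reports to Sofia. Sofia reports to Jasper. Jasper reports to Victor. Victor is at the top.

Fiona -> Kira -> Celine -> Sofia -> Jasper -> Victor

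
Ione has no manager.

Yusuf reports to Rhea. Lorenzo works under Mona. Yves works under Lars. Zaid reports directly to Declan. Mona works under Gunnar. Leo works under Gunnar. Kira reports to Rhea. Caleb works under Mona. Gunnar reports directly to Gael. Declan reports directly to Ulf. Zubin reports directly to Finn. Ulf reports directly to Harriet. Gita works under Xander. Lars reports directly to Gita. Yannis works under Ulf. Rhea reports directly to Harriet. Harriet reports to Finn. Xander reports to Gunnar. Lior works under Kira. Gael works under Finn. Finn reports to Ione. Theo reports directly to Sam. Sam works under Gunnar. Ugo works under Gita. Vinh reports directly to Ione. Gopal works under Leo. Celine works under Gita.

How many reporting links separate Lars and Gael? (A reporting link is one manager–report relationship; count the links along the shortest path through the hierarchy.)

Lars is in Gael's organization: the chain from Lars up to Gael is Lars → Gita → Xander → Gunnar → Gael, which is 4 links.

4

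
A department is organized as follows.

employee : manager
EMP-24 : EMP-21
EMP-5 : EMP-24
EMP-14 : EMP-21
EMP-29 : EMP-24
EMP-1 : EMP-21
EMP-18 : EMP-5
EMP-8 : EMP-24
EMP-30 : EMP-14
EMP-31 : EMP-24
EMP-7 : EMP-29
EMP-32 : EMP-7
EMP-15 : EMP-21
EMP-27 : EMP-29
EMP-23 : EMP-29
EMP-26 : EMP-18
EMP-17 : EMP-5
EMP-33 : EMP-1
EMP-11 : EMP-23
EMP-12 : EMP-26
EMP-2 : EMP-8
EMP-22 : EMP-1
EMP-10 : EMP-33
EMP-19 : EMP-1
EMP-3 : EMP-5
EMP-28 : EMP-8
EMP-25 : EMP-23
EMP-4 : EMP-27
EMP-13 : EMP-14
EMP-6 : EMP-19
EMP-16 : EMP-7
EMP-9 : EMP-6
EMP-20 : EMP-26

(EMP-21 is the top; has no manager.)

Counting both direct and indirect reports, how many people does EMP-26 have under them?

EMP-26 directly manages EMP-12, EMP-20. EMP-12 has no reports. EMP-20 has no reports. So EMP-26's organization is 2 direct reports plus everyone under them: 1 + 1 = 2.

2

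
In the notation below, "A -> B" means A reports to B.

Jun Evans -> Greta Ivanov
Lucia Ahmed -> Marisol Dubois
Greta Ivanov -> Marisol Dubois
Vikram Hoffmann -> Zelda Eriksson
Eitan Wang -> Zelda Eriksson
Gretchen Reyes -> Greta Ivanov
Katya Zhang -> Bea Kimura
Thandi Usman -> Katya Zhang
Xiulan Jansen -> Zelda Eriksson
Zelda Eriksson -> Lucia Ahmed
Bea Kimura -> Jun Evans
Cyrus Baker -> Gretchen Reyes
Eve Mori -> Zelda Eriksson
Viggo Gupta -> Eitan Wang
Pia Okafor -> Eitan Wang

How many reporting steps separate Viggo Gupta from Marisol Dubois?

4

Chain from Viggo Gupta up to Marisol Dubois: Viggo Gupta → Eitan Wang → Zelda Eriksson → Lucia Ahmed → Marisol Dubois. That is 4 steps up, so Viggo Gupta is 4 levels below Marisol Dubois.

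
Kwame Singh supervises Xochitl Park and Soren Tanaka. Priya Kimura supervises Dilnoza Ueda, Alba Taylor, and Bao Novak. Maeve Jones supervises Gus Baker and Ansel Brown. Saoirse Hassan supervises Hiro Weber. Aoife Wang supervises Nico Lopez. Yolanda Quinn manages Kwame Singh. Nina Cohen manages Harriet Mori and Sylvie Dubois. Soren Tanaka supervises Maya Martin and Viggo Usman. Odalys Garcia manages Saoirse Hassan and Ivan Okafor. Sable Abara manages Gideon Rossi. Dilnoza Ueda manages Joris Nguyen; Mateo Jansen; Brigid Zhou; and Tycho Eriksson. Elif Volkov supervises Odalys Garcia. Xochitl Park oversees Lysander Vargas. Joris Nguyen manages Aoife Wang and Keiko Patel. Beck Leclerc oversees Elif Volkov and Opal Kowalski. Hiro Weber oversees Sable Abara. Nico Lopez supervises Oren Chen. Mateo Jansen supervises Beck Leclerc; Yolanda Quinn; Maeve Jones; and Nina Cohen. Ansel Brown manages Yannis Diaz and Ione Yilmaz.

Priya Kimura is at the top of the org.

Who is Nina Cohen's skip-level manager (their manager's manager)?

Nina Cohen reports to Mateo Jansen, and Mateo Jansen reports to Dilnoza Ueda. So Nina Cohen's skip-level manager is Dilnoza Ueda.

Dilnoza Ueda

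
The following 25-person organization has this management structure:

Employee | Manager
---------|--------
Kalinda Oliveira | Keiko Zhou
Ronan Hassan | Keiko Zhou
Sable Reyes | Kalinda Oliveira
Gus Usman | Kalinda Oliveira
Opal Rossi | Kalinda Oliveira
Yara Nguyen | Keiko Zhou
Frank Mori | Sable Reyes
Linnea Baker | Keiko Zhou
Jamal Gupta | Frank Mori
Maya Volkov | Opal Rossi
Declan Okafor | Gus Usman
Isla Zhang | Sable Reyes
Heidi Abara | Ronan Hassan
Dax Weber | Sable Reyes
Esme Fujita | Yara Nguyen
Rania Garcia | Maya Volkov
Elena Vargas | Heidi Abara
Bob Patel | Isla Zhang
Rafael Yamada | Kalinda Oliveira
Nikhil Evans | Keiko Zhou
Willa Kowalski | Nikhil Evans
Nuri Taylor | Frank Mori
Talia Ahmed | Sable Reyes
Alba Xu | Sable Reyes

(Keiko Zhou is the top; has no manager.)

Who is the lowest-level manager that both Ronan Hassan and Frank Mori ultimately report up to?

Ronan Hassan's chain of managers is Keiko Zhou. Frank Mori's chain of managers is Sable Reyes, Kalinda Oliveira, Keiko Zhou. The first manager that appears in both chains is Keiko Zhou.

Keiko Zhou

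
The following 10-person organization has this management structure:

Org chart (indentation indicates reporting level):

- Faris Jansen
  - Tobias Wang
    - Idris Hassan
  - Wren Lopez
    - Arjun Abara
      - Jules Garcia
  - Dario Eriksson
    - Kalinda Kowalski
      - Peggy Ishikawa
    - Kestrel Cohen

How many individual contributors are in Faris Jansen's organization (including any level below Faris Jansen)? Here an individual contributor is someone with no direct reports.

4

The people in Faris Jansen's organization with no one reporting to them are Kestrel Cohen, Peggy Ishikawa, Jules Garcia, Idris Hassan. That is 4.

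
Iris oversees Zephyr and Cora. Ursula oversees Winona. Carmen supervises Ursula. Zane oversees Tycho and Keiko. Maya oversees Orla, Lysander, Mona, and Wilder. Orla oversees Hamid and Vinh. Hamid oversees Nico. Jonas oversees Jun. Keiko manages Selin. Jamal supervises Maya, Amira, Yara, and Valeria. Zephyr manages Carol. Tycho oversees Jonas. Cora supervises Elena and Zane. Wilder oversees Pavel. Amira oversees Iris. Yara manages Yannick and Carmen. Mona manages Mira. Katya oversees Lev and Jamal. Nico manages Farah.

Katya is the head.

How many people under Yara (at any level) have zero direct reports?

2

The people in Yara's organization with no one reporting to them are Winona, Yannick. That is 2.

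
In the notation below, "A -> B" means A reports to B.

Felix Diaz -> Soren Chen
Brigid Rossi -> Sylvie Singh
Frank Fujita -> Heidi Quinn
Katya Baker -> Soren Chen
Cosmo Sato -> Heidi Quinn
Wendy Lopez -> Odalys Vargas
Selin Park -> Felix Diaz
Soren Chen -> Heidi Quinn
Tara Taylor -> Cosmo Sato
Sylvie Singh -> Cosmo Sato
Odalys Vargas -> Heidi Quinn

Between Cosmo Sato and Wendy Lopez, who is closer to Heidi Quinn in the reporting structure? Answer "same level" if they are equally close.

Cosmo Sato is 1 level below Heidi Quinn; Wendy Lopez is 2. Cosmo Sato is higher.

Cosmo Sato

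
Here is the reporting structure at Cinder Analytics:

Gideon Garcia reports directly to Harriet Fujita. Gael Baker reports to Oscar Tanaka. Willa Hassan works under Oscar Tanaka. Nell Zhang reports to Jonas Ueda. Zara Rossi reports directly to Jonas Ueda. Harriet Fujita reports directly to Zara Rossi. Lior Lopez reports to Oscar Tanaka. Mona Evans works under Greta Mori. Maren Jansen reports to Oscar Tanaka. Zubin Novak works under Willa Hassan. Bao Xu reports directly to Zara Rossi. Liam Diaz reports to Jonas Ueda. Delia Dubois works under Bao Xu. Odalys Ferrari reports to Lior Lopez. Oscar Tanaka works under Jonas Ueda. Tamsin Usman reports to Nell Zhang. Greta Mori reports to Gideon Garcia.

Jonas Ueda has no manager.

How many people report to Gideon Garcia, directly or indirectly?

2

Gideon Garcia directly manages Greta Mori. Under Greta Mori: Mona Evans (1). That's 2 in total.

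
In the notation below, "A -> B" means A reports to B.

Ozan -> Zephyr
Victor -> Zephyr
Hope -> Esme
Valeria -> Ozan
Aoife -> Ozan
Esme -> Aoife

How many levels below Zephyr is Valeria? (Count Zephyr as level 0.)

Chain from Valeria up to Zephyr: Valeria → Ozan → Zephyr. That is 2 steps up, so Valeria is 2 levels below Zephyr.

2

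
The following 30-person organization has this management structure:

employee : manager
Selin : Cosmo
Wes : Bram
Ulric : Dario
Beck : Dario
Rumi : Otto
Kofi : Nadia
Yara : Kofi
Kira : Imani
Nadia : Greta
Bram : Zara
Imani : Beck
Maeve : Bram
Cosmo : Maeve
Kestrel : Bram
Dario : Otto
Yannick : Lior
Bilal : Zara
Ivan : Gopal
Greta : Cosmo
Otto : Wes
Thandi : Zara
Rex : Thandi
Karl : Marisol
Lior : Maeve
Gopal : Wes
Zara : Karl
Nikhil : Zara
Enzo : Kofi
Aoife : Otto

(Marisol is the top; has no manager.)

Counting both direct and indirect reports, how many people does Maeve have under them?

Maeve directly manages Cosmo, Lior. Under Cosmo: Greta, Nadia, Kofi, Yara, Enzo, Selin (6). Under Lior: Yannick (1). So Maeve's organization is 2 direct reports plus everyone under them: 7 + 2 = 9.

9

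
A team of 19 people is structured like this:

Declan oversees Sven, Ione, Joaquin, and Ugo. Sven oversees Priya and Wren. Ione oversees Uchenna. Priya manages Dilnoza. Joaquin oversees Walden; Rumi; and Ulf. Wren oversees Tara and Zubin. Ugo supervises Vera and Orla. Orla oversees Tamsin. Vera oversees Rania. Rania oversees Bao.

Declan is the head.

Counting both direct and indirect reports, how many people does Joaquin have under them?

Joaquin directly manages Walden, Rumi, Ulf. Walden has no reports. Rumi has no reports. Ulf has no reports. So Joaquin's organization is 3 direct reports plus everyone under them: 1 + 1 + 1 = 3.

3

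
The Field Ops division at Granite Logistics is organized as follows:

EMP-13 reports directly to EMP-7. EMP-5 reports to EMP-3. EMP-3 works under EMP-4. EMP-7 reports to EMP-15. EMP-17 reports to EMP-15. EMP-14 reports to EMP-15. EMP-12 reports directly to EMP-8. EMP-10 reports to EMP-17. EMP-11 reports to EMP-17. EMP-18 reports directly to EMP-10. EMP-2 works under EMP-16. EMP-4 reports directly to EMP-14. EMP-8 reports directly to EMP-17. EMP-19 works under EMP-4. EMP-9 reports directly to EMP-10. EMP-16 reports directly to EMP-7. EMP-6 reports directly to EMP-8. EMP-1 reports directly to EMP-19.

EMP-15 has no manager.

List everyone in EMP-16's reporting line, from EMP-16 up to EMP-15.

EMP-16 -> EMP-7 -> EMP-15

EMP-16 reports to EMP-7. EMP-7 reports to EMP-15. EMP-15 is at the top.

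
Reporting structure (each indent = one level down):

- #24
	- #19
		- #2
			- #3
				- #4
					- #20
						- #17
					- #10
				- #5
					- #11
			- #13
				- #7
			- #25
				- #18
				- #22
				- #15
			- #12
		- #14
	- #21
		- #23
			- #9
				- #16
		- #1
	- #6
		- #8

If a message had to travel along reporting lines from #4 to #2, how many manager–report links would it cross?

#4 is in #2's organization: the chain from #4 up to #2 is #4 → #3 → #2, which is 2 links.

2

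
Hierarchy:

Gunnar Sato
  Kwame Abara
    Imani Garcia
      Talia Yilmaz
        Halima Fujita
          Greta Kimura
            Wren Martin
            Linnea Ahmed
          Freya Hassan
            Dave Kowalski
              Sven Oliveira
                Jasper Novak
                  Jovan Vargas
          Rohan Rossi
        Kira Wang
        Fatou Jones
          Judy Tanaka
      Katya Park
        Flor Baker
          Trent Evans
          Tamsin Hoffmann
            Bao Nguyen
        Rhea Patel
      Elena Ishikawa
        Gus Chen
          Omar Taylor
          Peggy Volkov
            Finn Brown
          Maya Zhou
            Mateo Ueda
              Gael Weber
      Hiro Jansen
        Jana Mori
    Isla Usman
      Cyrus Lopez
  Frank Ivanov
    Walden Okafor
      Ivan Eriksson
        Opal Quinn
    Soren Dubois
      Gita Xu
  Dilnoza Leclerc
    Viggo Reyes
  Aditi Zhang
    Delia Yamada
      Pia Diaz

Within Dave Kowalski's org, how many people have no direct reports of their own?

1

The only person in Dave Kowalski's organization with no one reporting to them is Jovan Vargas. That is 1.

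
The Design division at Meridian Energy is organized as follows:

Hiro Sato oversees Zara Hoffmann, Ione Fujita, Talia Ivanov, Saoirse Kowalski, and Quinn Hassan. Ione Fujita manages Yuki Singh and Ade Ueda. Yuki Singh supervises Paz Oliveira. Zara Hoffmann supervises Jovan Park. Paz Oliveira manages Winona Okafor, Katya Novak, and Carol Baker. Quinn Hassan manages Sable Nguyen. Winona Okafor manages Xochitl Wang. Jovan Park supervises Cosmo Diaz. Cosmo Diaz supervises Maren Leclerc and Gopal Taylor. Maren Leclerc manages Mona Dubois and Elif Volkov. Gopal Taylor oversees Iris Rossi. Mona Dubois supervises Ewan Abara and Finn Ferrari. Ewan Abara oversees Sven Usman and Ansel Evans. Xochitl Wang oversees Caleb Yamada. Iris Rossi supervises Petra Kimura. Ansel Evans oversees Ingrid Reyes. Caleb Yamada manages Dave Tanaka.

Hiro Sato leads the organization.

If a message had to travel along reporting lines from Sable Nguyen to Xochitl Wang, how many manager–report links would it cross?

7

Sable Nguyen is 2 levels below Hiro Sato, and Xochitl Wang is 5 levels below Hiro Sato (their lowest common manager). The shortest path runs up from Sable Nguyen to Hiro Sato and back down to Xochitl Wang: 2 + 5 = 7 links.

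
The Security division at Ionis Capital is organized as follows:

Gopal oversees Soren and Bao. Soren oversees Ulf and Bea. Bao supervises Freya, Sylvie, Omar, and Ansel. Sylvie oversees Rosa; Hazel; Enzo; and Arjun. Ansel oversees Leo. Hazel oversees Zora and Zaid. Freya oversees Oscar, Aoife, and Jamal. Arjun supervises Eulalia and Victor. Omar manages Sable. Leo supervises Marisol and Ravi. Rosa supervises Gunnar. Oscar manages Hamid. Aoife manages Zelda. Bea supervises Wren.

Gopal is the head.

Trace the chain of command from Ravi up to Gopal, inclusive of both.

Ravi reports to Leo. Leo reports to Ansel. Ansel reports to Bao. Bao reports to Gopal. Gopal is at the top.

Ravi -> Leo -> Ansel -> Bao -> Gopal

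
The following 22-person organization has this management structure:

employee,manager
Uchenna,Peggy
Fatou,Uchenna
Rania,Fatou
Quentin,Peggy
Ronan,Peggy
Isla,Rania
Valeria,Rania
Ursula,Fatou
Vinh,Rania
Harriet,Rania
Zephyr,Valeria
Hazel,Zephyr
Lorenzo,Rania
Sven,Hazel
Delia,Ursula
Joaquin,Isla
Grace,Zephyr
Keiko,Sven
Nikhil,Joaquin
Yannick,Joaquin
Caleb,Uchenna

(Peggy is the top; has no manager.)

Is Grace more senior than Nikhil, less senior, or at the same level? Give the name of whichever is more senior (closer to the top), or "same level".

Both Grace and Nikhil are 6 levels below Peggy.

same level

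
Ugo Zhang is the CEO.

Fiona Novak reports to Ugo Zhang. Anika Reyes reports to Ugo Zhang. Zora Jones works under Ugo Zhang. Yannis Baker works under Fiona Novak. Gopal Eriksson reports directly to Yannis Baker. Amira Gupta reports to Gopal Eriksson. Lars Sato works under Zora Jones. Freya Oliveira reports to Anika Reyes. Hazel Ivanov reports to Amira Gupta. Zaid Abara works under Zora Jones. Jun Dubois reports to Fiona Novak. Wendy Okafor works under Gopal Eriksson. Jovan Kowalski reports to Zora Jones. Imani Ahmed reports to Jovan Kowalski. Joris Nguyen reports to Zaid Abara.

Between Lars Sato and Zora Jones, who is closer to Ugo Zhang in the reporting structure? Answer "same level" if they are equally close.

Lars Sato is 2 levels below Ugo Zhang; Zora Jones is 1. Zora Jones is higher.

Zora Jones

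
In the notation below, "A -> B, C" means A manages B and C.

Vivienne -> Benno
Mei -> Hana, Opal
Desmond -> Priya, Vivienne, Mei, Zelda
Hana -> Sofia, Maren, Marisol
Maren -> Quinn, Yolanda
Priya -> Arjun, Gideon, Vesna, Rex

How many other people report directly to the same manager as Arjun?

3

Arjun reports to Priya. Priya's other direct reports are Gideon, Vesna, Rex — 3 peers.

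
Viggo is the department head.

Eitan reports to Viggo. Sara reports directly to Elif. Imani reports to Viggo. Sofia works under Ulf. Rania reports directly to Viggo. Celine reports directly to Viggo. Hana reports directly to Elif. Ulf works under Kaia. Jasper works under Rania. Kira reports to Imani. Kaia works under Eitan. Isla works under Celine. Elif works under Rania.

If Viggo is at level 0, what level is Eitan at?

Chain from Eitan up to Viggo: Eitan → Viggo. That is 1 step up, so Eitan is 1 level below Viggo.

1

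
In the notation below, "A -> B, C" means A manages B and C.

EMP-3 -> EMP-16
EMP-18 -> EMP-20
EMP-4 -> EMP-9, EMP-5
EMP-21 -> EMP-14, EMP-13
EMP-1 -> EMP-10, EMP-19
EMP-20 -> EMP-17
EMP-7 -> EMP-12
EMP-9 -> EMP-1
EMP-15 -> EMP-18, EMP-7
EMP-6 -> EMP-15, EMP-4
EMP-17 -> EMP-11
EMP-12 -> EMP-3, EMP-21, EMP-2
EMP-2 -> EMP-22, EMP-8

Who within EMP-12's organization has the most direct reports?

EMP-12

Direct-report counts within EMP-12's organization: EMP-12 has 3; EMP-2 has 2; EMP-21 has 2; EMP-3 has 1. The largest is 3, held by EMP-12.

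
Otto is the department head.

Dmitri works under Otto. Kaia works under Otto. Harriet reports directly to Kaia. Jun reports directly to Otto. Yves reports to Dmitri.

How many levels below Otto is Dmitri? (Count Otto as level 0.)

Chain from Dmitri up to Otto: Dmitri → Otto. That is 1 step up, so Dmitri is 1 level below Otto.

1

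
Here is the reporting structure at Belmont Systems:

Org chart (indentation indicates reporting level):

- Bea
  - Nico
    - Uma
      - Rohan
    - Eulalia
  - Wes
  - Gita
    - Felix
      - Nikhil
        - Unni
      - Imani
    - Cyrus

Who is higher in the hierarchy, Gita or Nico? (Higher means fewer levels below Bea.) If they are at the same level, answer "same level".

Both Gita and Nico are 1 level below Bea.

same level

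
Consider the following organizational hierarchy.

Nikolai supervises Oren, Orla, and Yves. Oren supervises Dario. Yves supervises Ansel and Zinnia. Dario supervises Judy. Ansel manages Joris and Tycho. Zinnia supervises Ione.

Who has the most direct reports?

Direct-report counts: Nikolai has 3; Yves has 2; Zinnia has 1; Ansel has 2; Oren has 1; Dario has 1. The largest is 3, held by Nikolai.

Nikolai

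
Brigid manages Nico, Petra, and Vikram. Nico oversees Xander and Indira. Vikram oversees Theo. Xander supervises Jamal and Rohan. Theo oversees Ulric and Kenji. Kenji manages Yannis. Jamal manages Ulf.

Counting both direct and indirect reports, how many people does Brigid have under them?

12

Brigid directly manages Nico, Petra, Vikram. Under Nico: Indira, Xander, Jamal, Ulf, Rohan (5). Petra has no reports. Under Vikram: Theo, Ulric, Kenji, Yannis (4). So Brigid's organization is 3 direct reports plus everyone under them: 6 + 1 + 5 = 12.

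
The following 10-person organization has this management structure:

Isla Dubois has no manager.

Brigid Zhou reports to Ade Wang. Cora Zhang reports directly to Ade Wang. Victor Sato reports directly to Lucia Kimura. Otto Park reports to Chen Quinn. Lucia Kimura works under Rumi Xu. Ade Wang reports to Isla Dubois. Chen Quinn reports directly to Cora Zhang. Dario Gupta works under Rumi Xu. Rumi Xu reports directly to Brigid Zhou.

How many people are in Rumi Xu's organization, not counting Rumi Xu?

Rumi Xu directly manages Lucia Kimura, Dario Gupta. Under Lucia Kimura: Victor Sato (1). Dario Gupta has no reports. So Rumi Xu's organization is 2 direct reports plus everyone under them: 2 + 1 = 3.

3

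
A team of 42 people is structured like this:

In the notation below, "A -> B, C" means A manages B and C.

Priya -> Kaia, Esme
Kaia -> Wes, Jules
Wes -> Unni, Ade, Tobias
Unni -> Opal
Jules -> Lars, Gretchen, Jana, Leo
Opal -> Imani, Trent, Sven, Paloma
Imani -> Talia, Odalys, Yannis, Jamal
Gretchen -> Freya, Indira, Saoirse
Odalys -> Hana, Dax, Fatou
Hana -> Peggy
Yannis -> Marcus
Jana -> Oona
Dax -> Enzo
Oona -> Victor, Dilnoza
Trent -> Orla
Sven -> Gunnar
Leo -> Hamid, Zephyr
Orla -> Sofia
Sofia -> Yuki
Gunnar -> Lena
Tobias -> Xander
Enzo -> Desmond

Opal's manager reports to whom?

Opal reports to Unni, and Unni reports to Wes. So Opal's skip-level manager is Wes.

Wes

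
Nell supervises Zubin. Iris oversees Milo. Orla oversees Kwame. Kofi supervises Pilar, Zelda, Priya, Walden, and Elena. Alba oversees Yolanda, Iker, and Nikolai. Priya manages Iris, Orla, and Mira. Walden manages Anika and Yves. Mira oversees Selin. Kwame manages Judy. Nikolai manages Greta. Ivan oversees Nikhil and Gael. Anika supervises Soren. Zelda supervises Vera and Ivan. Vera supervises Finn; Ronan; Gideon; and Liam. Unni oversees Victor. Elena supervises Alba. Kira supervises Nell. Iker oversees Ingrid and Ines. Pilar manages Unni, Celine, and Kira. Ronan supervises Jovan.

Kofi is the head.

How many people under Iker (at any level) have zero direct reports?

2

The people in Iker's organization with no one reporting to them are Ingrid, Ines. That is 2.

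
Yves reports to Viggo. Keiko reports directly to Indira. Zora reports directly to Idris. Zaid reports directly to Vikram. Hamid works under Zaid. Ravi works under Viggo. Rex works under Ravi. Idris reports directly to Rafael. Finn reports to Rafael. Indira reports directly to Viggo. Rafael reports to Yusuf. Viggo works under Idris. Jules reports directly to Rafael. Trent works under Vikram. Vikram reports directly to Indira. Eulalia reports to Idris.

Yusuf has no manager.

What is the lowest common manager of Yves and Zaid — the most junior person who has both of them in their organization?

Viggo

Yves's chain of managers is Viggo, Idris, Rafael, Yusuf. Zaid's chain of managers is Vikram, Indira, Viggo, Idris, Rafael, Yusuf. The first manager that appears in both chains is Viggo.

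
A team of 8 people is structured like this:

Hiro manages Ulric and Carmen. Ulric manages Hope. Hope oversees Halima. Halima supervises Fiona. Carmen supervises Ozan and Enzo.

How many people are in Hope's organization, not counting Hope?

Hope directly manages Halima. Under Halima: Fiona (1). That's 2 in total.

2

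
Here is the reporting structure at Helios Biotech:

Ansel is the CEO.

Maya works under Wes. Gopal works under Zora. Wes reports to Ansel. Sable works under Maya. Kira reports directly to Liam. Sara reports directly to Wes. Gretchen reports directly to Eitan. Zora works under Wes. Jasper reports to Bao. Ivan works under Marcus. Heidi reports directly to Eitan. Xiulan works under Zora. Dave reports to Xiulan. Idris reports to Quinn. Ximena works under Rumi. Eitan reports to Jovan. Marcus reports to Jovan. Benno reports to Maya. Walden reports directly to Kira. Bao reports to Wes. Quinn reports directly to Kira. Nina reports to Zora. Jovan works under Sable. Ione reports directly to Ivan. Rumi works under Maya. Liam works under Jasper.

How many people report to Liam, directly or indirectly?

Liam directly manages Kira. Under Kira: Walden, Quinn, Idris (3). That's 4 in total.

4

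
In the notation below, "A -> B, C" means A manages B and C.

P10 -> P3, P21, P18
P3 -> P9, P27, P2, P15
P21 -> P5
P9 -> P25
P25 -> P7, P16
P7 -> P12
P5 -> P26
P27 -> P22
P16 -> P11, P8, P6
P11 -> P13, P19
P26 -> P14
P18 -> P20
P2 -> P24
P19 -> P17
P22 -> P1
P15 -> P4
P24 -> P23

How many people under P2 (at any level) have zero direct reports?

1

The only person in P2's organization with no one reporting to them is P23. That is 1.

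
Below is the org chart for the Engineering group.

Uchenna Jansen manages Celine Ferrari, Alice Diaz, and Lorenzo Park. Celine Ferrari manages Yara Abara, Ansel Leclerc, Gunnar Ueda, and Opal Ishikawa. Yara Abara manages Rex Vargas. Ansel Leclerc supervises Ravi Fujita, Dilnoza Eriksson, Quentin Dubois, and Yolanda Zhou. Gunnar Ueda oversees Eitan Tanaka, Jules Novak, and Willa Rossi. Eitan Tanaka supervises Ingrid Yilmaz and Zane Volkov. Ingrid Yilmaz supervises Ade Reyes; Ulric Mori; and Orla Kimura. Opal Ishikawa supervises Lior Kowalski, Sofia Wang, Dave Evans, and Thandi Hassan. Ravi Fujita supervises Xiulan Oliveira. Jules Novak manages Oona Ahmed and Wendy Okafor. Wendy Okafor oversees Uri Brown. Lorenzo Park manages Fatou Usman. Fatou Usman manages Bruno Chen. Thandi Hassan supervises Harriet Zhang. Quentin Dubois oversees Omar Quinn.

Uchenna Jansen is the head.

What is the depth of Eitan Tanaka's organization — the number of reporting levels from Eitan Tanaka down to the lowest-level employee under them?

The longest chain under Eitan Tanaka runs Eitan Tanaka → Ingrid Yilmaz → Orla Kimura, which is 2 levels below Eitan Tanaka.

2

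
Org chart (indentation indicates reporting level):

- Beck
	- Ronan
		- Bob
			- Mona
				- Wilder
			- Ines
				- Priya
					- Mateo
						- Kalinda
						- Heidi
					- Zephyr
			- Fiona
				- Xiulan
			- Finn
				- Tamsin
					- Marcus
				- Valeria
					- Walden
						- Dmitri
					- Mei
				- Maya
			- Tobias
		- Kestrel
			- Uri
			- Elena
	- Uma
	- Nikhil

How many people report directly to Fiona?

1

Fiona directly manages Xiulan. That is 1 direct report.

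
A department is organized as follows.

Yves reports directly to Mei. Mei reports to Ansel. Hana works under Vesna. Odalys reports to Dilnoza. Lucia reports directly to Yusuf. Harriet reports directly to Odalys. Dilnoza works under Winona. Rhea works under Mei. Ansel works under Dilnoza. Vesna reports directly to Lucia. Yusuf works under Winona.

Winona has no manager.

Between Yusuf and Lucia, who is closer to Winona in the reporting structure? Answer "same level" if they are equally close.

Yusuf

Yusuf is 1 level below Winona; Lucia is 2. Yusuf is higher.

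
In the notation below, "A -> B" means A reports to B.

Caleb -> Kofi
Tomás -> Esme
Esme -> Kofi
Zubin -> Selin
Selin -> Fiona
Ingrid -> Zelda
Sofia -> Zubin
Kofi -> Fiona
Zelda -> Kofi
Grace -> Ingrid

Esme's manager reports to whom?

Fiona

Esme reports to Kofi, and Kofi reports to Fiona. So Esme's skip-level manager is Fiona.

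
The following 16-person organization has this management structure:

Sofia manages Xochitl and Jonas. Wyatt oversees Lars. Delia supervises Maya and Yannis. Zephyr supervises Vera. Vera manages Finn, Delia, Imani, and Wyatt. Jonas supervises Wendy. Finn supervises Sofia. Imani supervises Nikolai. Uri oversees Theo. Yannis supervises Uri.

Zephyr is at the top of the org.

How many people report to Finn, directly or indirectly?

4

Finn directly manages Sofia. Under Sofia: Xochitl, Jonas, Wendy (3). That's 4 in total.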